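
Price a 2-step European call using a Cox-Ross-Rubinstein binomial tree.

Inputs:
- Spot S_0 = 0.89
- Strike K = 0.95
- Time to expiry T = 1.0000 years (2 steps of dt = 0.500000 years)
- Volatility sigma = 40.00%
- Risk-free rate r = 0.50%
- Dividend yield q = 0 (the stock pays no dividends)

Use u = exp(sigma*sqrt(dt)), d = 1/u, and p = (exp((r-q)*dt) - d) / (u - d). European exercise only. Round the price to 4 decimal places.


dt = T/N = 0.500000
u = exp(sigma*sqrt(dt)) = 1.326896; d = 1/u = 0.753638
p = (exp((r-q)*dt) - d) / (u - d) = 0.434123
Discount per step: exp(-r*dt) = 0.997503
Stock lattice S(k, i) with i counting down-moves:
  k=0: S(0,0) = 0.8900
  k=1: S(1,0) = 1.1809; S(1,1) = 0.6707
  k=2: S(2,0) = 1.5670; S(2,1) = 0.8900; S(2,2) = 0.5055
Terminal payoffs V(N, i) = max(S_T - K, 0):
  V(2,0) = 0.616982; V(2,1) = 0.000000; V(2,2) = 0.000000
Backward induction: V(k, i) = exp(-r*dt) * [p * V(k+1, i) + (1-p) * V(k+1, i+1)].
  V(1,0) = exp(-r*dt) * [p*0.616982 + (1-p)*0.000000] = 0.267178
  V(1,1) = exp(-r*dt) * [p*0.000000 + (1-p)*0.000000] = 0.000000
  V(0,0) = exp(-r*dt) * [p*0.267178 + (1-p)*0.000000] = 0.115698

Answer: Price = V(0,0) = 0.1157


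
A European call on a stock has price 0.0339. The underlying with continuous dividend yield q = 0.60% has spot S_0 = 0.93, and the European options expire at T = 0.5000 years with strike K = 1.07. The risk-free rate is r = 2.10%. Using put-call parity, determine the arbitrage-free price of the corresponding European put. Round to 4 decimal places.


Answer: Put price = 0.1655

Derivation:
Put-call parity: C - P = S_0 * exp(-qT) - K * exp(-rT).
S_0 * exp(-qT) = 0.9300 * 0.99700450 = 0.92721418
K * exp(-rT) = 1.0700 * 0.98955493 = 1.05882378
P = C - S*exp(-qT) + K*exp(-rT)
P = 0.0339 - 0.92721418 + 1.05882378 = 0.1655


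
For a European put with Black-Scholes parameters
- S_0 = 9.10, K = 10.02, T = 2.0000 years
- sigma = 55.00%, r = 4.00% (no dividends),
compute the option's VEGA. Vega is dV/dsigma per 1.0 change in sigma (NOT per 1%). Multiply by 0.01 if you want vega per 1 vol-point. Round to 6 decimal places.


Answer: Vega = 4.798095

Derivation:
d1 = 0.3679414938; d2 = -0.4098759655
phi(d1) = 0.3728313879; exp(-qT) = 1.0000000000; exp(-rT) = 0.9231163464
Vega = S * exp(-qT) * phi(d1) * sqrt(T) = 9.1000 * 1.0000000000 * 0.3728313879 * 1.4142135624 = 4.798095


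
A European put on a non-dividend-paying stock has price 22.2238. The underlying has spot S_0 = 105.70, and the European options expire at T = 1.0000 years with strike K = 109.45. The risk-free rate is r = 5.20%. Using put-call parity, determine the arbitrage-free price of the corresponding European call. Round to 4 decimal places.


Answer: Call price = 24.0198

Derivation:
Put-call parity: C - P = S_0 * exp(-qT) - K * exp(-rT).
S_0 * exp(-qT) = 105.7000 * 1.00000000 = 105.70000000
K * exp(-rT) = 109.4500 * 0.94932887 = 103.90404448
C = P + S*exp(-qT) - K*exp(-rT)
C = 22.2238 + 105.70000000 - 103.90404448 = 24.0198


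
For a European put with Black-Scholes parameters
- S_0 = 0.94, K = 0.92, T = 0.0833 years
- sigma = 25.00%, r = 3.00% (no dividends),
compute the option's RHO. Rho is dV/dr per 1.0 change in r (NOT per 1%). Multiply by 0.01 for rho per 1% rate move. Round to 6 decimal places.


Answer: Rho = -0.029307

Derivation:
d1 = 0.3687696001; d2 = 0.2966152516
phi(d1) = 0.3727176777; exp(-qT) = 1.0000000000; exp(-rT) = 0.9975041199
N(-d2) = 0.3833801328
Rho = -K*T*exp(-rT)*N(-d2) = -0.9200 * 0.0833 * 0.9975041199 * 0.3833801328 = -0.029307


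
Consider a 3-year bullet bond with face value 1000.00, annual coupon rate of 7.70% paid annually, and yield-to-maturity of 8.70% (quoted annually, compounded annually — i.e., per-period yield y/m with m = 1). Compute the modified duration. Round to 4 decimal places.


Coupon per period c = face * coupon_rate / m = 77.000000
Periods per year m = 1; per-period yield y/m = 0.087000
Number of cashflows N = 3
Cashflows (t years, CF_t, discount factor 1/(1+y/m)^(m*t), PV):
  t = 1.0000: CF_t = 77.000000, DF = 0.919963, PV = 70.837167
  t = 2.0000: CF_t = 77.000000, DF = 0.846332, PV = 65.167586
  t = 3.0000: CF_t = 1077.000000, DF = 0.778595, PV = 838.546346
Price P = sum_t PV_t = 974.551099
First compute Macaulay numerator sum_t t * PV_t:
  t * PV_t at t = 1.0000: 70.837167
  t * PV_t at t = 2.0000: 130.335173
  t * PV_t at t = 3.0000: 2515.639039
Macaulay duration D = 2716.811379 / 974.551099 = 2.787757
Modified duration = D / (1 + y/m) = 2.787757 / (1 + 0.087000) = 2.564634

Answer: Modified duration = 2.5646


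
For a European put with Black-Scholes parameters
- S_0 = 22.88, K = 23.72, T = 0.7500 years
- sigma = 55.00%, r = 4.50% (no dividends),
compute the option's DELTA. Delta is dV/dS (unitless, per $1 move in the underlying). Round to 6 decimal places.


Answer: Delta = -0.407758

Derivation:
d1 = 0.2333168853; d2 = -0.2429970868
phi(d1) = 0.3882301606; exp(-qT) = 1.0000000000; exp(-rT) = 0.9668131777
N(-d1) = 0.4077576739
Delta = -exp(-qT) * N(-d1) = -1.0000000000 * 0.4077576739 = -0.407758


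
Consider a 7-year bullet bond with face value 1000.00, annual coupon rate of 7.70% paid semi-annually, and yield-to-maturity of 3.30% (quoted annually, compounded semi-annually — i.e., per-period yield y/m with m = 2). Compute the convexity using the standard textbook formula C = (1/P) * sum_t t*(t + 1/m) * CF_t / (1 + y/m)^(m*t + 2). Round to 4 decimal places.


Coupon per period c = face * coupon_rate / m = 38.500000
Periods per year m = 2; per-period yield y/m = 0.016500
Number of cashflows N = 14
Cashflows (t years, CF_t, discount factor 1/(1+y/m)^(m*t), PV):
  t = 0.5000: CF_t = 38.500000, DF = 0.983768, PV = 37.875061
  t = 1.0000: CF_t = 38.500000, DF = 0.967799, PV = 37.260267
  t = 1.5000: CF_t = 38.500000, DF = 0.952090, PV = 36.655452
  t = 2.0000: CF_t = 38.500000, DF = 0.936635, PV = 36.060455
  t = 2.5000: CF_t = 38.500000, DF = 0.921432, PV = 35.475115
  t = 3.0000: CF_t = 38.500000, DF = 0.906475, PV = 34.899277
  t = 3.5000: CF_t = 38.500000, DF = 0.891761, PV = 34.332786
  t = 4.0000: CF_t = 38.500000, DF = 0.877285, PV = 33.775491
  t = 4.5000: CF_t = 38.500000, DF = 0.863045, PV = 33.227241
  t = 5.0000: CF_t = 38.500000, DF = 0.849036, PV = 32.687891
  t = 5.5000: CF_t = 38.500000, DF = 0.835254, PV = 32.157296
  t = 6.0000: CF_t = 38.500000, DF = 0.821696, PV = 31.635313
  t = 6.5000: CF_t = 38.500000, DF = 0.808359, PV = 31.121803
  t = 7.0000: CF_t = 1038.500000, DF = 0.795237, PV = 825.853739
Price P = sum_t PV_t = 1273.017187
Convexity numerator sum_t t*(t + 1/m) * CF_t / (1+y/m)^(m*t + 2):
  t = 0.5000: term = 18.327726
  t = 1.0000: term = 54.090682
  t = 1.5000: term = 106.425346
  t = 2.0000: term = 174.496386
  t = 2.5000: term = 257.495896
  t = 3.0000: term = 354.642651
  t = 3.5000: term = 465.181375
  t = 4.0000: term = 588.382036
  t = 4.5000: term = 723.539149
  t = 5.0000: term = 869.971104
  t = 5.5000: term = 1027.019503
  t = 6.0000: term = 1194.048521
  t = 6.5000: term = 1370.444277
  t = 7.0000: term = 41961.178464
Convexity = (1/P) * sum = 49165.243116 / 1273.017187 = 38.621036

Answer: Convexity = 38.6210


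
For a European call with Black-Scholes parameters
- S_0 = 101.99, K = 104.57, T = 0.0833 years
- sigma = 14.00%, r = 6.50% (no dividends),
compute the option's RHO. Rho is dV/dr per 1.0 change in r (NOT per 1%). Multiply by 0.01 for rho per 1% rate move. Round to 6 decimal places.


d1 = -0.4640620804; d2 = -0.5044685155
phi(d1) = 0.3582173548; exp(-qT) = 1.0000000000; exp(-rT) = 0.9946001320
N(d2) = 0.3069660907
Rho = K*T*exp(-rT)*N(d2) = 104.5700 * 0.0833 * 0.9946001320 * 0.3069660907 = 2.659445

Answer: Rho = 2.659445


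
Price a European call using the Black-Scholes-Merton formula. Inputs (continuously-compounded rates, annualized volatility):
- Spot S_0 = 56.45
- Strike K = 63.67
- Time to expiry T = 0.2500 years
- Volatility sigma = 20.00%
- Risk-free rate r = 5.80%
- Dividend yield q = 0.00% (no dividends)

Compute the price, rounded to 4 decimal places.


Answer: Price = 0.4426

Derivation:
d1 = (ln(S/K) + (r - q + 0.5*sigma^2) * T) / (sigma * sqrt(T)) = -1.00858203
d2 = d1 - sigma * sqrt(T) = -1.10858203
exp(-rT) = 0.98560462; exp(-qT) = 1.00000000
C = S_0 * exp(-qT) * N(d1) - K * exp(-rT) * N(d2)
N(d1) = 0.15658756; N(d2) = 0.13380527
C = 56.4500 * 1.00000000 * 0.15658756 - 63.6700 * 0.98560462 * 0.13380527 = 0.4426


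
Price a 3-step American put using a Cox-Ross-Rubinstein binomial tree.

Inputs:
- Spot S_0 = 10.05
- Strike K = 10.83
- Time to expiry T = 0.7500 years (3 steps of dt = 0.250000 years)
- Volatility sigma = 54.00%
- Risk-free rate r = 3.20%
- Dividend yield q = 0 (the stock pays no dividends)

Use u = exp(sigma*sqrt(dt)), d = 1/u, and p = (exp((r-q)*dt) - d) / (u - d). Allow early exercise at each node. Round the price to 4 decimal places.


dt = T/N = 0.250000
u = exp(sigma*sqrt(dt)) = 1.309964; d = 1/u = 0.763379
p = (exp((r-q)*dt) - d) / (u - d) = 0.447602
Discount per step: exp(-r*dt) = 0.992032
Stock lattice S(k, i) with i counting down-moves:
  k=0: S(0,0) = 10.0500
  k=1: S(1,0) = 13.1651; S(1,1) = 7.6720
  k=2: S(2,0) = 17.2459; S(2,1) = 10.0500; S(2,2) = 5.8566
  k=3: S(3,0) = 22.5915; S(3,1) = 13.1651; S(3,2) = 7.6720; S(3,3) = 4.4708
Terminal payoffs V(N, i) = max(K - S_T, 0):
  V(3,0) = 0.000000; V(3,1) = 0.000000; V(3,2) = 3.158036; V(3,3) = 6.359176
Backward induction: V(k, i) = exp(-r*dt) * [p * V(k+1, i) + (1-p) * V(k+1, i+1)]; then take max(V_cont, immediate exercise) for American.
  V(2,0) = exp(-r*dt) * [p*0.000000 + (1-p)*0.000000] = 0.000000; exercise = 0.000000; V(2,0) = max -> 0.000000
  V(2,1) = exp(-r*dt) * [p*0.000000 + (1-p)*3.158036] = 1.730592; exercise = 0.780000; V(2,1) = max -> 1.730592
  V(2,2) = exp(-r*dt) * [p*3.158036 + (1-p)*6.359176] = 4.887086; exercise = 4.973380; V(2,2) = max -> 4.973380
  V(1,0) = exp(-r*dt) * [p*0.000000 + (1-p)*1.730592] = 0.948358; exercise = 0.000000; V(1,0) = max -> 0.948358
  V(1,1) = exp(-r*dt) * [p*1.730592 + (1-p)*4.973380] = 3.493838; exercise = 3.158036; V(1,1) = max -> 3.493838
  V(0,0) = exp(-r*dt) * [p*0.948358 + (1-p)*3.493838] = 2.335715; exercise = 0.780000; V(0,0) = max -> 2.335715

Answer: Price = V(0,0) = 2.3357


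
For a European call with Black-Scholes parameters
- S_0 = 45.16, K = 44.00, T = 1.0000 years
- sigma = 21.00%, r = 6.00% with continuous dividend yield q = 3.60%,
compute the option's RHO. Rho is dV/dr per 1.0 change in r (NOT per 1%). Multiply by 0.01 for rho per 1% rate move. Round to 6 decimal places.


Answer: Rho = 22.914293

Derivation:
d1 = 0.3432005017; d2 = 0.1332005017
phi(d1) = 0.3761257216; exp(-qT) = 0.9646402935; exp(-rT) = 0.9417645336
N(d2) = 0.5529825930
Rho = K*T*exp(-rT)*N(d2) = 44.0000 * 1.0000 * 0.9417645336 * 0.5529825930 = 22.914293


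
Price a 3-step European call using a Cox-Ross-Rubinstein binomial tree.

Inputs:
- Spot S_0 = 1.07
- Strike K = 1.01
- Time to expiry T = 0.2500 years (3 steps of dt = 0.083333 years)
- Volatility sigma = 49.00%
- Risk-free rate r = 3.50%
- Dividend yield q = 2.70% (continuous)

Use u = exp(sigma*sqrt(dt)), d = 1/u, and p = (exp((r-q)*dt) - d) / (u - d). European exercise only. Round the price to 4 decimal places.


dt = T/N = 0.083333
u = exp(sigma*sqrt(dt)) = 1.151944; d = 1/u = 0.868098
p = (exp((r-q)*dt) - d) / (u - d) = 0.467046
Discount per step: exp(-r*dt) = 0.997088
Stock lattice S(k, i) with i counting down-moves:
  k=0: S(0,0) = 1.0700
  k=1: S(1,0) = 1.2326; S(1,1) = 0.9289
  k=2: S(2,0) = 1.4199; S(2,1) = 1.0700; S(2,2) = 0.8063
  k=3: S(3,0) = 1.6356; S(3,1) = 1.2326; S(3,2) = 0.9289; S(3,3) = 0.7000
Terminal payoffs V(N, i) = max(S_T - K, 0):
  V(3,0) = 0.625602; V(3,1) = 0.222580; V(3,2) = 0.000000; V(3,3) = 0.000000
Backward induction: V(k, i) = exp(-r*dt) * [p * V(k+1, i) + (1-p) * V(k+1, i+1)].
  V(2,0) = exp(-r*dt) * [p*0.625602 + (1-p)*0.222580] = 0.409613
  V(2,1) = exp(-r*dt) * [p*0.222580 + (1-p)*0.000000] = 0.103652
  V(2,2) = exp(-r*dt) * [p*0.000000 + (1-p)*0.000000] = 0.000000
  V(1,0) = exp(-r*dt) * [p*0.409613 + (1-p)*0.103652] = 0.245832
  V(1,1) = exp(-r*dt) * [p*0.103652 + (1-p)*0.000000] = 0.048269
  V(0,0) = exp(-r*dt) * [p*0.245832 + (1-p)*0.048269] = 0.140131

Answer: Price = V(0,0) = 0.1401


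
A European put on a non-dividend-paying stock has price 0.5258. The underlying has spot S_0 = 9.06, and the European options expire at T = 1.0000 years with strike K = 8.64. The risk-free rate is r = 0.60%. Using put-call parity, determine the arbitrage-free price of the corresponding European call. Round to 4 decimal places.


Put-call parity: C - P = S_0 * exp(-qT) - K * exp(-rT).
S_0 * exp(-qT) = 9.0600 * 1.00000000 = 9.06000000
K * exp(-rT) = 8.6400 * 0.99401796 = 8.58831521
C = P + S*exp(-qT) - K*exp(-rT)
C = 0.5258 + 9.06000000 - 8.58831521 = 0.9975

Answer: Call price = 0.9975


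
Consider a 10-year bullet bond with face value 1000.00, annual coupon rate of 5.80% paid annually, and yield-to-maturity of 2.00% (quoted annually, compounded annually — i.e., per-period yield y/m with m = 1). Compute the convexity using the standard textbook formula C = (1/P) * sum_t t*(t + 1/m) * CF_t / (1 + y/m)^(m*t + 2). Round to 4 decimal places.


Answer: Convexity = 80.3614

Derivation:
Coupon per period c = face * coupon_rate / m = 58.000000
Periods per year m = 1; per-period yield y/m = 0.020000
Number of cashflows N = 10
Cashflows (t years, CF_t, discount factor 1/(1+y/m)^(m*t), PV):
  t = 1.0000: CF_t = 58.000000, DF = 0.980392, PV = 56.862745
  t = 2.0000: CF_t = 58.000000, DF = 0.961169, PV = 55.747789
  t = 3.0000: CF_t = 58.000000, DF = 0.942322, PV = 54.654695
  t = 4.0000: CF_t = 58.000000, DF = 0.923845, PV = 53.583035
  t = 5.0000: CF_t = 58.000000, DF = 0.905731, PV = 52.532387
  t = 6.0000: CF_t = 58.000000, DF = 0.887971, PV = 51.502340
  t = 7.0000: CF_t = 58.000000, DF = 0.870560, PV = 50.492490
  t = 8.0000: CF_t = 58.000000, DF = 0.853490, PV = 49.502442
  t = 9.0000: CF_t = 58.000000, DF = 0.836755, PV = 48.531805
  t = 10.0000: CF_t = 1058.000000, DF = 0.820348, PV = 867.928501
Price P = sum_t PV_t = 1341.338230
Convexity numerator sum_t t*(t + 1/m) * CF_t / (1+y/m)^(m*t + 2):
  t = 1.0000: term = 109.309391
  t = 2.0000: term = 321.498208
  t = 3.0000: term = 630.388644
  t = 4.0000: term = 1030.046803
  t = 5.0000: term = 1514.774711
  t = 6.0000: term = 2079.102544
  t = 7.0000: term = 2717.781104
  t = 8.0000: term = 3425.774500
  t = 9.0000: term = 4198.253064
  t = 10.0000: term = 91764.835774
Convexity = (1/P) * sum = 107791.764743 / 1341.338230 = 80.361360


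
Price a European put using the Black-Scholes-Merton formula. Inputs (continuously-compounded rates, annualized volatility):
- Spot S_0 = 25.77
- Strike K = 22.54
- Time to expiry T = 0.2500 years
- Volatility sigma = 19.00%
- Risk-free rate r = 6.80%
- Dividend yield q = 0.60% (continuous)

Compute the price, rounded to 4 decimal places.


Answer: Price = 0.0561

Derivation:
d1 = (ln(S/K) + (r - q + 0.5*sigma^2) * T) / (sigma * sqrt(T)) = 1.62033701
d2 = d1 - sigma * sqrt(T) = 1.52533701
exp(-rT) = 0.98314368; exp(-qT) = 0.99850112
P = K * exp(-rT) * N(-d2) - S_0 * exp(-qT) * N(-d1)
N(-d1) = 0.05257995; N(-d2) = 0.06358753
P = 22.5400 * 0.98314368 * 0.06358753 - 25.7700 * 0.99850112 * 0.05257995 = 0.0561


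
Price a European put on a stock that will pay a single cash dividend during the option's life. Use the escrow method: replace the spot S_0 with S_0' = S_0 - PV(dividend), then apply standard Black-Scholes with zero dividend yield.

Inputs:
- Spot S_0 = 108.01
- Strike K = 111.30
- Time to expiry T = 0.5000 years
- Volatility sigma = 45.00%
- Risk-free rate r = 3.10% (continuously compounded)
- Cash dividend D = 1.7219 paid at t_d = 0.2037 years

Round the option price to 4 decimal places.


PV(D) = D * exp(-r * t_d) = 1.7219 * 0.99370520 = 1.71106098
S_0' = S_0 - PV(D) = 108.0100 - 1.71106098 = 106.29893902
d1 = (ln(S_0'/K) + (r + sigma^2/2)*T) / (sigma*sqrt(T)) = 0.06332863
d2 = d1 - sigma*sqrt(T) = -0.25486942
exp(-rT) = 0.98461951
N(-d1) = 0.47475241; N(-d2) = 0.60058802
P = K * exp(-rT) * N(-d2) - S_0' * N(-d1) = 111.3000 * 0.98461951 * 0.60058802 - 106.29893902 * 0.47475241 = 15.3517

Answer: Price = 15.3517


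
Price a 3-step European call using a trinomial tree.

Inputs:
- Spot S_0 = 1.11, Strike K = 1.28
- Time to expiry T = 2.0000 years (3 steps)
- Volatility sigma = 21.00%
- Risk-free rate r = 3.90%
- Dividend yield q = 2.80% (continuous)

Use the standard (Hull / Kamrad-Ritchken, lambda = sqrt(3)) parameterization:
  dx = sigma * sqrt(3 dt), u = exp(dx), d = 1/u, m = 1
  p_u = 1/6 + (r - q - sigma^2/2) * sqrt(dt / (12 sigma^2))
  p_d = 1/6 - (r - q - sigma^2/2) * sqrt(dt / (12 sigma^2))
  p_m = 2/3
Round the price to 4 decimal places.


dt = T/N = 0.666667; dx = sigma*sqrt(3*dt) = 0.296985
u = exp(dx) = 1.345795; d = 1/u = 0.743055
p_u = 0.154264, p_m = 0.666667, p_d = 0.179069
Discount per step: exp(-r*dt) = 0.974335
Stock lattice S(k, j) with j the centered position index:
  k=0: S(0,+0) = 1.1100
  k=1: S(1,-1) = 0.8248; S(1,+0) = 1.1100; S(1,+1) = 1.4938
  k=2: S(2,-2) = 0.6129; S(2,-1) = 0.8248; S(2,+0) = 1.1100; S(2,+1) = 1.4938; S(2,+2) = 2.0104
  k=3: S(3,-3) = 0.4554; S(3,-2) = 0.6129; S(3,-1) = 0.8248; S(3,+0) = 1.1100; S(3,+1) = 1.4938; S(3,+2) = 2.0104; S(3,+3) = 2.7056
Terminal payoffs V(N, j) = max(S_T - K, 0):
  V(3,-3) = 0.000000; V(3,-2) = 0.000000; V(3,-1) = 0.000000; V(3,+0) = 0.000000; V(3,+1) = 0.213832; V(3,+2) = 0.730392; V(3,+3) = 1.425575
Backward induction: V(k, j) = exp(-r*dt) * [p_u * V(k+1, j+1) + p_m * V(k+1, j) + p_d * V(k+1, j-1)]
  V(2,-2) = exp(-r*dt) * [p_u*0.000000 + p_m*0.000000 + p_d*0.000000] = 0.000000
  V(2,-1) = exp(-r*dt) * [p_u*0.000000 + p_m*0.000000 + p_d*0.000000] = 0.000000
  V(2,+0) = exp(-r*dt) * [p_u*0.213832 + p_m*0.000000 + p_d*0.000000] = 0.032140
  V(2,+1) = exp(-r*dt) * [p_u*0.730392 + p_m*0.213832 + p_d*0.000000] = 0.248678
  V(2,+2) = exp(-r*dt) * [p_u*1.425575 + p_m*0.730392 + p_d*0.213832] = 0.726010
  V(1,-1) = exp(-r*dt) * [p_u*0.032140 + p_m*0.000000 + p_d*0.000000] = 0.004831
  V(1,+0) = exp(-r*dt) * [p_u*0.248678 + p_m*0.032140 + p_d*0.000000] = 0.058254
  V(1,+1) = exp(-r*dt) * [p_u*0.726010 + p_m*0.248678 + p_d*0.032140] = 0.276261
  V(0,+0) = exp(-r*dt) * [p_u*0.276261 + p_m*0.058254 + p_d*0.004831] = 0.080206

Answer: Price = V(0,0) = 0.0802


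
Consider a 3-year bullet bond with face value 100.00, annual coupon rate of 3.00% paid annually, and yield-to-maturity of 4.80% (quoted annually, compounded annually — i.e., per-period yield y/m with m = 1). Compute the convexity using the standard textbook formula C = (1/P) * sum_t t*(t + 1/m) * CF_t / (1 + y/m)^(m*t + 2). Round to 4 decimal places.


Coupon per period c = face * coupon_rate / m = 3.000000
Periods per year m = 1; per-period yield y/m = 0.048000
Number of cashflows N = 3
Cashflows (t years, CF_t, discount factor 1/(1+y/m)^(m*t), PV):
  t = 1.0000: CF_t = 3.000000, DF = 0.954198, PV = 2.862595
  t = 2.0000: CF_t = 3.000000, DF = 0.910495, PV = 2.731484
  t = 3.0000: CF_t = 103.000000, DF = 0.868793, PV = 89.485646
Price P = sum_t PV_t = 95.079725
Convexity numerator sum_t t*(t + 1/m) * CF_t / (1+y/m)^(m*t + 2):
  t = 1.0000: term = 5.212756
  t = 2.0000: term = 14.922012
  t = 3.0000: term = 977.714503
Convexity = (1/P) * sum = 997.849271 / 95.079725 = 10.494869

Answer: Convexity = 10.4949


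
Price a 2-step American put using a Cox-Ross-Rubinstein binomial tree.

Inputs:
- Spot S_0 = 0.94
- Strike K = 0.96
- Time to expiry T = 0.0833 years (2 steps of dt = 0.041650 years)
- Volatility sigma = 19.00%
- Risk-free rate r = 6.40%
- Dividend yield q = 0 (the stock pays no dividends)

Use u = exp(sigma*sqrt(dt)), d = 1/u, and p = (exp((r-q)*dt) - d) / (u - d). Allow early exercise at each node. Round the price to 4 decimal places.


dt = T/N = 0.041650
u = exp(sigma*sqrt(dt)) = 1.039537; d = 1/u = 0.961966
p = (exp((r-q)*dt) - d) / (u - d) = 0.524716
Discount per step: exp(-r*dt) = 0.997338
Stock lattice S(k, i) with i counting down-moves:
  k=0: S(0,0) = 0.9400
  k=1: S(1,0) = 0.9772; S(1,1) = 0.9042
  k=2: S(2,0) = 1.0158; S(2,1) = 0.9400; S(2,2) = 0.8699
Terminal payoffs V(N, i) = max(K - S_T, 0):
  V(2,0) = 0.000000; V(2,1) = 0.020000; V(2,2) = 0.090144
Backward induction: V(k, i) = exp(-r*dt) * [p * V(k+1, i) + (1-p) * V(k+1, i+1)]; then take max(V_cont, immediate exercise) for American.
  V(1,0) = exp(-r*dt) * [p*0.000000 + (1-p)*0.020000] = 0.009480; exercise = 0.000000; V(1,0) = max -> 0.009480
  V(1,1) = exp(-r*dt) * [p*0.020000 + (1-p)*0.090144] = 0.053196; exercise = 0.055752; V(1,1) = max -> 0.055752
  V(0,0) = exp(-r*dt) * [p*0.009480 + (1-p)*0.055752] = 0.031389; exercise = 0.020000; V(0,0) = max -> 0.031389

Answer: Price = V(0,0) = 0.0314


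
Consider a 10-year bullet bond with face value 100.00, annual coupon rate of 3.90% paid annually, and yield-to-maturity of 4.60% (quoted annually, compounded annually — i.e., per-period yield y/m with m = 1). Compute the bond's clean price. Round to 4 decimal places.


Answer: Price = 94.4882

Derivation:
Coupon per period c = face * coupon_rate / m = 3.900000
Periods per year m = 1; per-period yield y/m = 0.046000
Number of cashflows N = 10
Cashflows (t years, CF_t, discount factor 1/(1+y/m)^(m*t), PV):
  t = 1.0000: CF_t = 3.900000, DF = 0.956023, PV = 3.728489
  t = 2.0000: CF_t = 3.900000, DF = 0.913980, PV = 3.564521
  t = 3.0000: CF_t = 3.900000, DF = 0.873786, PV = 3.407764
  t = 4.0000: CF_t = 3.900000, DF = 0.835359, PV = 3.257901
  t = 5.0000: CF_t = 3.900000, DF = 0.798623, PV = 3.114628
  t = 6.0000: CF_t = 3.900000, DF = 0.763501, PV = 2.977656
  t = 7.0000: CF_t = 3.900000, DF = 0.729925, PV = 2.846707
  t = 8.0000: CF_t = 3.900000, DF = 0.697825, PV = 2.721517
  t = 9.0000: CF_t = 3.900000, DF = 0.667137, PV = 2.601833
  t = 10.0000: CF_t = 103.900000, DF = 0.637798, PV = 66.267212
Price P = sum_t PV_t = 94.488230


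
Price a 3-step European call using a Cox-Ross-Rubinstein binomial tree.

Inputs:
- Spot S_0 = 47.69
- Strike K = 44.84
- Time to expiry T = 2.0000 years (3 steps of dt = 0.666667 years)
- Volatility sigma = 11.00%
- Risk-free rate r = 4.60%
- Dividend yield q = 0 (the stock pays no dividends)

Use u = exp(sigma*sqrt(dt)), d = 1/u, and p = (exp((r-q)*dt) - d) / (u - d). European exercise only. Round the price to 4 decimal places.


Answer: Price = V(0,0) = 7.3891

Derivation:
dt = T/N = 0.666667
u = exp(sigma*sqrt(dt)) = 1.093971; d = 1/u = 0.914101
p = (exp((r-q)*dt) - d) / (u - d) = 0.650695
Discount per step: exp(-r*dt) = 0.969799
Stock lattice S(k, i) with i counting down-moves:
  k=0: S(0,0) = 47.6900
  k=1: S(1,0) = 52.1715; S(1,1) = 43.5935
  k=2: S(2,0) = 57.0741; S(2,1) = 47.6900; S(2,2) = 39.8488
  k=3: S(3,0) = 62.4375; S(3,1) = 52.1715; S(3,2) = 43.5935; S(3,3) = 36.4258
Terminal payoffs V(N, i) = max(S_T - K, 0):
  V(3,0) = 17.597472; V(3,1) = 7.331499; V(3,2) = 0.000000; V(3,3) = 0.000000
Backward induction: V(k, i) = exp(-r*dt) * [p * V(k+1, i) + (1-p) * V(k+1, i+1)].
  V(2,0) = exp(-r*dt) * [p*17.597472 + (1-p)*7.331499] = 13.588354
  V(2,1) = exp(-r*dt) * [p*7.331499 + (1-p)*0.000000] = 4.626495
  V(2,2) = exp(-r*dt) * [p*0.000000 + (1-p)*0.000000] = 0.000000
  V(1,0) = exp(-r*dt) * [p*13.588354 + (1-p)*4.626495] = 10.142092
  V(1,1) = exp(-r*dt) * [p*4.626495 + (1-p)*0.000000] = 2.919520
  V(0,0) = exp(-r*dt) * [p*10.142092 + (1-p)*2.919520] = 7.389104


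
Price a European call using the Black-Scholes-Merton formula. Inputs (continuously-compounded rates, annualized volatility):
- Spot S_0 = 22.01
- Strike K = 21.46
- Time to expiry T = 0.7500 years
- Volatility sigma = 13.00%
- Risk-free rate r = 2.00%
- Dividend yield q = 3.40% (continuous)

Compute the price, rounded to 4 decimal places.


d1 = (ln(S/K) + (r - q + 0.5*sigma^2) * T) / (sigma * sqrt(T)) = 0.18780457
d2 = d1 - sigma * sqrt(T) = 0.07522126
exp(-rT) = 0.98511194; exp(-qT) = 0.97482238
C = S_0 * exp(-qT) * N(d1) - K * exp(-rT) * N(d2)
N(d1) = 0.57448507; N(d2) = 0.52998067
C = 22.0100 * 0.97482238 * 0.57448507 - 21.4600 * 0.98511194 * 0.52998067 = 1.1220

Answer: Price = 1.1220


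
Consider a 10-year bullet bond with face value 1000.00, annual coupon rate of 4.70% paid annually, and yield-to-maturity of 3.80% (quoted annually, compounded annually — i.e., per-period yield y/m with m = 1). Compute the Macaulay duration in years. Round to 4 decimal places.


Coupon per period c = face * coupon_rate / m = 47.000000
Periods per year m = 1; per-period yield y/m = 0.038000
Number of cashflows N = 10
Cashflows (t years, CF_t, discount factor 1/(1+y/m)^(m*t), PV):
  t = 1.0000: CF_t = 47.000000, DF = 0.963391, PV = 45.279383
  t = 2.0000: CF_t = 47.000000, DF = 0.928122, PV = 43.621757
  t = 3.0000: CF_t = 47.000000, DF = 0.894145, PV = 42.024814
  t = 4.0000: CF_t = 47.000000, DF = 0.861411, PV = 40.486333
  t = 5.0000: CF_t = 47.000000, DF = 0.829876, PV = 39.004174
  t = 6.0000: CF_t = 47.000000, DF = 0.799495, PV = 37.576276
  t = 7.0000: CF_t = 47.000000, DF = 0.770227, PV = 36.200651
  t = 8.0000: CF_t = 47.000000, DF = 0.742030, PV = 34.875387
  t = 9.0000: CF_t = 47.000000, DF = 0.714865, PV = 33.598638
  t = 10.0000: CF_t = 1047.000000, DF = 0.688694, PV = 721.062893
Price P = sum_t PV_t = 1073.730306
Macaulay numerator sum_t t * PV_t:
  t * PV_t at t = 1.0000: 45.279383
  t * PV_t at t = 2.0000: 87.243513
  t * PV_t at t = 3.0000: 126.074441
  t * PV_t at t = 4.0000: 161.945332
  t * PV_t at t = 5.0000: 195.020872
  t * PV_t at t = 6.0000: 225.457656
  t * PV_t at t = 7.0000: 253.404559
  t * PV_t at t = 8.0000: 279.003092
  t * PV_t at t = 9.0000: 302.387745
  t * PV_t at t = 10.0000: 7210.628928
Macaulay duration D = (sum_t t * PV_t) / P = 8886.445522 / 1073.730306 = 8.276236

Answer: Macaulay duration = 8.2762 years


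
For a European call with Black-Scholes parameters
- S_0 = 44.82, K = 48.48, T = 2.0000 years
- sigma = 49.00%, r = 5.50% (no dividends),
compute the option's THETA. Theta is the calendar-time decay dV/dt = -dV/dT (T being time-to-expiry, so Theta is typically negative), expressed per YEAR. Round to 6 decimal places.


Answer: Theta = -3.780379

Derivation:
d1 = 0.3919436992; d2 = -0.3010209463
phi(d1) = 0.3694468231; exp(-qT) = 1.0000000000; exp(-rT) = 0.8958341353
Theta = -S*exp(-qT)*phi(d1)*sigma/(2*sqrt(T)) - r*K*exp(-rT)*N(d2) + q*S*exp(-qT)*N(d1)
N(d1) = 0.6524500932; N(d2) = 0.3816992610; sqrt(T) = 1.4142135624
Term 1 = -44.8200 * 1.0000000000 * 0.3694468231 * 0.4900 / (2 * 1.4142135624) = -2.8686322403
Term 2 = -0.0550 * 48.4800 * 0.8958341353 * 0.3816992610 = -0.9117467560
Term 3 = 0 (no dividend yield, q = 0)
Theta = -2.8686322403 + (-0.9117467560) + (0.0000000000) = -3.780379


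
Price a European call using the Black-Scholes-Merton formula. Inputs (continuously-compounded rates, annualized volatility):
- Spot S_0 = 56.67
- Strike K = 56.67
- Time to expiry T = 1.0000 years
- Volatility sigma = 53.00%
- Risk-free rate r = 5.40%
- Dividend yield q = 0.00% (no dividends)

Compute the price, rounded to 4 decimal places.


d1 = (ln(S/K) + (r - q + 0.5*sigma^2) * T) / (sigma * sqrt(T)) = 0.36688679
d2 = d1 - sigma * sqrt(T) = -0.16311321
exp(-rT) = 0.94743211; exp(-qT) = 1.00000000
C = S_0 * exp(-qT) * N(d1) - K * exp(-rT) * N(d2)
N(d1) = 0.64314827; N(d2) = 0.43521465
C = 56.6700 * 1.00000000 * 0.64314827 - 56.6700 * 0.94743211 * 0.43521465 = 13.0801

Answer: Price = 13.0801


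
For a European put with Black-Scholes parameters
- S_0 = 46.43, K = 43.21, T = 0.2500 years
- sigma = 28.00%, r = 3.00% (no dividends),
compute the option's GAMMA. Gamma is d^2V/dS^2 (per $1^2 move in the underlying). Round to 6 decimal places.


d1 = 0.6369560863; d2 = 0.4969560863
phi(d1) = 0.3256946278; exp(-qT) = 1.0000000000; exp(-rT) = 0.9925280548
Gamma = exp(-qT) * phi(d1) / (S * sigma * sqrt(T)) = 1.0000000000 * 0.3256946278 / (46.4300 * 0.2800 * 0.5000000000) = 0.050105

Answer: Gamma = 0.050105


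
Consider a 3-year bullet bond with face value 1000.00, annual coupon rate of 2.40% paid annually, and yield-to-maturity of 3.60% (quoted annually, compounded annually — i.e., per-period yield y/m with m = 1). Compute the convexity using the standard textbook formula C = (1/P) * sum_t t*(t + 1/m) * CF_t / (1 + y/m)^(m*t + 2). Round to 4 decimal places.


Coupon per period c = face * coupon_rate / m = 24.000000
Periods per year m = 1; per-period yield y/m = 0.036000
Number of cashflows N = 3
Cashflows (t years, CF_t, discount factor 1/(1+y/m)^(m*t), PV):
  t = 1.0000: CF_t = 24.000000, DF = 0.965251, PV = 23.166023
  t = 2.0000: CF_t = 24.000000, DF = 0.931709, PV = 22.361026
  t = 3.0000: CF_t = 1024.000000, DF = 0.899333, PV = 920.917425
Price P = sum_t PV_t = 966.444474
Convexity numerator sum_t t*(t + 1/m) * CF_t / (1+y/m)^(m*t + 2):
  t = 1.0000: term = 43.168004
  t = 2.0000: term = 125.003873
  t = 3.0000: term = 10296.329343
Convexity = (1/P) * sum = 10464.501220 / 966.444474 = 10.827835

Answer: Convexity = 10.8278


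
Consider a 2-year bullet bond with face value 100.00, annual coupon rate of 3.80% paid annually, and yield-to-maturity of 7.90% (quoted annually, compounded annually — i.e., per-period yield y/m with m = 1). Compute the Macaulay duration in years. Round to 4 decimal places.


Coupon per period c = face * coupon_rate / m = 3.800000
Periods per year m = 1; per-period yield y/m = 0.079000
Number of cashflows N = 2
Cashflows (t years, CF_t, discount factor 1/(1+y/m)^(m*t), PV):
  t = 1.0000: CF_t = 3.800000, DF = 0.926784, PV = 3.521779
  t = 2.0000: CF_t = 103.800000, DF = 0.858929, PV = 89.156798
Price P = sum_t PV_t = 92.678578
Macaulay numerator sum_t t * PV_t:
  t * PV_t at t = 1.0000: 3.521779
  t * PV_t at t = 2.0000: 178.313597
Macaulay duration D = (sum_t t * PV_t) / P = 181.835376 / 92.678578 = 1.962000

Answer: Macaulay duration = 1.9620 years


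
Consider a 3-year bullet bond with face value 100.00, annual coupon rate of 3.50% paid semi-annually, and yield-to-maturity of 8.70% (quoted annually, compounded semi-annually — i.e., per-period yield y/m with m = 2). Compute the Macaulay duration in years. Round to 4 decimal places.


Answer: Macaulay duration = 2.8625 years

Derivation:
Coupon per period c = face * coupon_rate / m = 1.750000
Periods per year m = 2; per-period yield y/m = 0.043500
Number of cashflows N = 6
Cashflows (t years, CF_t, discount factor 1/(1+y/m)^(m*t), PV):
  t = 0.5000: CF_t = 1.750000, DF = 0.958313, PV = 1.677048
  t = 1.0000: CF_t = 1.750000, DF = 0.918365, PV = 1.607138
  t = 1.5000: CF_t = 1.750000, DF = 0.880081, PV = 1.540142
  t = 2.0000: CF_t = 1.750000, DF = 0.843393, PV = 1.475938
  t = 2.5000: CF_t = 1.750000, DF = 0.808235, PV = 1.414412
  t = 3.0000: CF_t = 101.750000, DF = 0.774543, PV = 78.809704
Price P = sum_t PV_t = 86.524382
Macaulay numerator sum_t t * PV_t:
  t * PV_t at t = 0.5000: 0.838524
  t * PV_t at t = 1.0000: 1.607138
  t * PV_t at t = 1.5000: 2.310213
  t * PV_t at t = 2.0000: 2.951877
  t * PV_t at t = 2.5000: 3.536029
  t * PV_t at t = 3.0000: 236.429113
Macaulay duration D = (sum_t t * PV_t) / P = 247.672893 / 86.524382 = 2.862464


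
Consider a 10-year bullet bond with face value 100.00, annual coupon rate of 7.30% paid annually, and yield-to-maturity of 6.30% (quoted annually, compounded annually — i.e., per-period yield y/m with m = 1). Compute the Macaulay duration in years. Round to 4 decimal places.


Answer: Macaulay duration = 7.5301 years

Derivation:
Coupon per period c = face * coupon_rate / m = 7.300000
Periods per year m = 1; per-period yield y/m = 0.063000
Number of cashflows N = 10
Cashflows (t years, CF_t, discount factor 1/(1+y/m)^(m*t), PV):
  t = 1.0000: CF_t = 7.300000, DF = 0.940734, PV = 6.867357
  t = 2.0000: CF_t = 7.300000, DF = 0.884980, PV = 6.460354
  t = 3.0000: CF_t = 7.300000, DF = 0.832531, PV = 6.077473
  t = 4.0000: CF_t = 7.300000, DF = 0.783190, PV = 5.717284
  t = 5.0000: CF_t = 7.300000, DF = 0.736773, PV = 5.378443
  t = 6.0000: CF_t = 7.300000, DF = 0.693107, PV = 5.059683
  t = 7.0000: CF_t = 7.300000, DF = 0.652029, PV = 4.759814
  t = 8.0000: CF_t = 7.300000, DF = 0.613386, PV = 4.477718
  t = 9.0000: CF_t = 7.300000, DF = 0.577033, PV = 4.212341
  t = 10.0000: CF_t = 107.300000, DF = 0.542834, PV = 58.246130
Price P = sum_t PV_t = 107.256597
Macaulay numerator sum_t t * PV_t:
  t * PV_t at t = 1.0000: 6.867357
  t * PV_t at t = 2.0000: 12.920708
  t * PV_t at t = 3.0000: 18.232420
  t * PV_t at t = 4.0000: 22.869138
  t * PV_t at t = 5.0000: 26.892213
  t * PV_t at t = 6.0000: 30.358096
  t * PV_t at t = 7.0000: 33.318700
  t * PV_t at t = 8.0000: 35.821744
  t * PV_t at t = 9.0000: 37.911065
  t * PV_t at t = 10.0000: 582.461302
Macaulay duration D = (sum_t t * PV_t) / P = 807.652743 / 107.256597 = 7.530099


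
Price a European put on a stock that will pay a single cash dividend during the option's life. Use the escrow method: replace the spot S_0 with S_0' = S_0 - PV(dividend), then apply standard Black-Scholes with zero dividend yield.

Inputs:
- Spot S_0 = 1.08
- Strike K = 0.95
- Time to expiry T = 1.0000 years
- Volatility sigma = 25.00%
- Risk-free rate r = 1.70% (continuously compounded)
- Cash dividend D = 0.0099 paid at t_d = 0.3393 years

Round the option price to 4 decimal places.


Answer: Price = 0.0459

Derivation:
PV(D) = D * exp(-r * t_d) = 0.0099 * 0.99424850 = 0.00984306
S_0' = S_0 - PV(D) = 1.0800 - 0.00984306 = 1.07015694
d1 = (ln(S_0'/K) + (r + sigma^2/2)*T) / (sigma*sqrt(T)) = 0.66939442
d2 = d1 - sigma*sqrt(T) = 0.41939442
exp(-rT) = 0.98314368
N(-d1) = 0.25162196; N(-d2) = 0.33746395
P = K * exp(-rT) * N(-d2) - S_0' * N(-d1) = 0.9500 * 0.98314368 * 0.33746395 - 1.07015694 * 0.25162196 = 0.0459


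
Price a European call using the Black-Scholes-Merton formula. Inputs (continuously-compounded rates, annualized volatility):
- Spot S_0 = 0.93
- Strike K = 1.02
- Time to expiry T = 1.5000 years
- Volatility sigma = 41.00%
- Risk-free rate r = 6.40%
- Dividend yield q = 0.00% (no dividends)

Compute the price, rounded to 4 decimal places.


Answer: Price = 0.1857

Derivation:
d1 = (ln(S/K) + (r - q + 0.5*sigma^2) * T) / (sigma * sqrt(T)) = 0.25829507
d2 = d1 - sigma * sqrt(T) = -0.24385033
exp(-rT) = 0.90846402; exp(-qT) = 1.00000000
C = S_0 * exp(-qT) * N(d1) - K * exp(-rT) * N(d2)
N(d1) = 0.60191040; N(d2) = 0.40367337
C = 0.9300 * 1.00000000 * 0.60191040 - 1.0200 * 0.90846402 * 0.40367337 = 0.1857


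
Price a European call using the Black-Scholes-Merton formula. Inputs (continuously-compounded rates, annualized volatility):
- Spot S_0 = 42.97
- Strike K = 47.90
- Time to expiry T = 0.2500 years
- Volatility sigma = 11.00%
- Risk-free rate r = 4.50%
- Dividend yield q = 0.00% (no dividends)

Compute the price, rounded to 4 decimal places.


d1 = (ln(S/K) + (r - q + 0.5*sigma^2) * T) / (sigma * sqrt(T)) = -1.74274194
d2 = d1 - sigma * sqrt(T) = -1.79774194
exp(-rT) = 0.98881304; exp(-qT) = 1.00000000
C = S_0 * exp(-qT) * N(d1) - K * exp(-rT) * N(d2)
N(d1) = 0.04068935; N(d2) = 0.03610896
C = 42.9700 * 1.00000000 * 0.04068935 - 47.9000 * 0.98881304 * 0.03610896 = 0.0382

Answer: Price = 0.0382


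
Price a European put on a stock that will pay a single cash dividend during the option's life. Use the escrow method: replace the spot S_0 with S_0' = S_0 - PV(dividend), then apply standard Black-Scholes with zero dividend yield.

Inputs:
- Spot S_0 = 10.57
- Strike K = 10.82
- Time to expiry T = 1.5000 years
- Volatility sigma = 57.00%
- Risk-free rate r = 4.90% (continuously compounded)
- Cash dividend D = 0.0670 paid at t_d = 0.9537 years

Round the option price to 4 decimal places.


PV(D) = D * exp(-r * t_d) = 0.0670 * 0.95434380 = 0.06394103
S_0' = S_0 - PV(D) = 10.5700 - 0.06394103 = 10.50605897
d1 = (ln(S_0'/K) + (r + sigma^2/2)*T) / (sigma*sqrt(T)) = 0.41216011
d2 = d1 - sigma*sqrt(T) = -0.28594446
exp(-rT) = 0.92913615
N(-d1) = 0.34011104; N(-d2) = 0.61253967
P = K * exp(-rT) * N(-d2) - S_0' * N(-d1) = 10.8200 * 0.92913615 * 0.61253967 - 10.50605897 * 0.34011104 = 2.5848

Answer: Price = 2.5848


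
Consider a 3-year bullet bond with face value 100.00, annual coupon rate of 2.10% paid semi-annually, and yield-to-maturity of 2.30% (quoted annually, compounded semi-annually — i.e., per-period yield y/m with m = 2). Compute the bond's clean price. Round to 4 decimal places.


Answer: Price = 99.4234

Derivation:
Coupon per period c = face * coupon_rate / m = 1.050000
Periods per year m = 2; per-period yield y/m = 0.011500
Number of cashflows N = 6
Cashflows (t years, CF_t, discount factor 1/(1+y/m)^(m*t), PV):
  t = 0.5000: CF_t = 1.050000, DF = 0.988631, PV = 1.038062
  t = 1.0000: CF_t = 1.050000, DF = 0.977391, PV = 1.026260
  t = 1.5000: CF_t = 1.050000, DF = 0.966279, PV = 1.014592
  t = 2.0000: CF_t = 1.050000, DF = 0.955293, PV = 1.003057
  t = 2.5000: CF_t = 1.050000, DF = 0.944432, PV = 0.991653
  t = 3.0000: CF_t = 101.050000, DF = 0.933694, PV = 94.349802
Price P = sum_t PV_t = 99.423428


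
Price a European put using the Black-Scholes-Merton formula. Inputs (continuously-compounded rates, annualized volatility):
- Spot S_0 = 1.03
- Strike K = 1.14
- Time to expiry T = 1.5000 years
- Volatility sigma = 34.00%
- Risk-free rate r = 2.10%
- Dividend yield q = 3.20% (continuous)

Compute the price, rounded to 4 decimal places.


d1 = (ln(S/K) + (r - q + 0.5*sigma^2) * T) / (sigma * sqrt(T)) = -0.07509237
d2 = d1 - sigma * sqrt(T) = -0.49150563
exp(-rT) = 0.96899096; exp(-qT) = 0.95313379
P = K * exp(-rT) * N(-d2) - S_0 * exp(-qT) * N(-d1)
N(-d1) = 0.52992939; N(-d2) = 0.68846556
P = 1.1400 * 0.96899096 * 0.68846556 - 1.0300 * 0.95313379 * 0.52992939 = 0.2403

Answer: Price = 0.2403


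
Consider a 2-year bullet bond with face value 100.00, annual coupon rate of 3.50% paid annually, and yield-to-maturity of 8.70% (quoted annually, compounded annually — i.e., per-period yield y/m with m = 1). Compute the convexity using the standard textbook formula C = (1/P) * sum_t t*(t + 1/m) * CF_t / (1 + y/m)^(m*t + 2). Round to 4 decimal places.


Answer: Convexity = 4.9580

Derivation:
Coupon per period c = face * coupon_rate / m = 3.500000
Periods per year m = 1; per-period yield y/m = 0.087000
Number of cashflows N = 2
Cashflows (t years, CF_t, discount factor 1/(1+y/m)^(m*t), PV):
  t = 1.0000: CF_t = 3.500000, DF = 0.919963, PV = 3.219871
  t = 2.0000: CF_t = 103.500000, DF = 0.846332, PV = 87.595392
Price P = sum_t PV_t = 90.815263
Convexity numerator sum_t t*(t + 1/m) * CF_t / (1+y/m)^(m*t + 2):
  t = 1.0000: term = 5.450162
  t = 2.0000: term = 444.808854
Convexity = (1/P) * sum = 450.259016 / 90.815263 = 4.957966


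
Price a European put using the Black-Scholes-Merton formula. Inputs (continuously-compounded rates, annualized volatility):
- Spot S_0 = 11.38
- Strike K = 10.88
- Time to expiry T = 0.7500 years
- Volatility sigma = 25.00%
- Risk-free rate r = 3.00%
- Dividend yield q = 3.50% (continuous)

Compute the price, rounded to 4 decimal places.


d1 = (ln(S/K) + (r - q + 0.5*sigma^2) * T) / (sigma * sqrt(T)) = 0.29846093
d2 = d1 - sigma * sqrt(T) = 0.08195458
exp(-rT) = 0.97775124; exp(-qT) = 0.97409154
P = K * exp(-rT) * N(-d2) - S_0 * exp(-qT) * N(-d1)
N(-d1) = 0.38267569; N(-d2) = 0.46734142
P = 10.8800 * 0.97775124 * 0.46734142 - 11.3800 * 0.97409154 * 0.38267569 = 0.7295

Answer: Price = 0.7295


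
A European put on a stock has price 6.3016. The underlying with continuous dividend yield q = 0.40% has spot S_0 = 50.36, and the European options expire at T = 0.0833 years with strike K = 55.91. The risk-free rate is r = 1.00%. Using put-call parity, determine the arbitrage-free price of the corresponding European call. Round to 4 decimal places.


Answer: Call price = 0.7814

Derivation:
Put-call parity: C - P = S_0 * exp(-qT) - K * exp(-rT).
S_0 * exp(-qT) = 50.3600 * 0.99966686 = 50.34322284
K * exp(-rT) = 55.9100 * 0.99916735 = 55.86344636
C = P + S*exp(-qT) - K*exp(-rT)
C = 6.3016 + 50.34322284 - 55.86344636 = 0.7814


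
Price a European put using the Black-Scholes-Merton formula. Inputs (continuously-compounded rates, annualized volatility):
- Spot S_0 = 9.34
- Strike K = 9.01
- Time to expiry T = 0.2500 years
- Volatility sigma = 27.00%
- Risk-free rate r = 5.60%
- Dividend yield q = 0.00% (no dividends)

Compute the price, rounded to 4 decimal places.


d1 = (ln(S/K) + (r - q + 0.5*sigma^2) * T) / (sigma * sqrt(T)) = 0.43765689
d2 = d1 - sigma * sqrt(T) = 0.30265689
exp(-rT) = 0.98609754; exp(-qT) = 1.00000000
P = K * exp(-rT) * N(-d2) - S_0 * exp(-qT) * N(-d1)
N(-d1) = 0.33081751; N(-d2) = 0.38107568
P = 9.0100 * 0.98609754 * 0.38107568 - 9.3400 * 1.00000000 * 0.33081751 = 0.2959

Answer: Price = 0.2959
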